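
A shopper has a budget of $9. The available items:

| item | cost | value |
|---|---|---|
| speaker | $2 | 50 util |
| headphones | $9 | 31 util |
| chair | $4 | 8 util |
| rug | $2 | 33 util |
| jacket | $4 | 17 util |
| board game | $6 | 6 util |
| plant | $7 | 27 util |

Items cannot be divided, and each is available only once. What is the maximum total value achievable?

100 util

Check high-value combinations within $9:
- speaker+rug+jacket: cost 2+2+4=8, value 50+33+17=100
- speaker+chair+rug: cost 2+4+2=8, value 50+8+33=91
- speaker+rug: cost 2+2=4, value 50+33=83
- speaker+plant: cost 2+7=9, value 50+27=77
- speaker+jacket: cost 2+4=6, value 50+17=67
Best: 100 util.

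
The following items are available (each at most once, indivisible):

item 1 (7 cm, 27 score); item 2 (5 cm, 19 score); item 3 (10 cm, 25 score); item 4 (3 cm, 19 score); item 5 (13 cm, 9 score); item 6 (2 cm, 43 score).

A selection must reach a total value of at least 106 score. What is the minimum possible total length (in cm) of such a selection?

Subsets with value ≥ 106, sorted by total length:
- item 1+item 2+item 4+item 6: length 17, value 108
- item 2+item 3+item 4+item 6: length 20, value 106
- item 1+item 3+item 4+item 6: length 22, value 114
- item 1+item 2+item 3+item 6: length 24, value 114
Minimum length: 17 cm.

17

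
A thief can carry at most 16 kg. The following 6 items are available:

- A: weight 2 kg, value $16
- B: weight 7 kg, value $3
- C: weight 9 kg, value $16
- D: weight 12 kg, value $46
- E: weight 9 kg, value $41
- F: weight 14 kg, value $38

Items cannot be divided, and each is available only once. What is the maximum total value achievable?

$62

Check high-value combinations within 16 kg:
- A+D: weight 2+12=14, value 16+46=62
- A+E: weight 2+9=11, value 16+41=57
- A+F: weight 2+14=16, value 16+38=54
- D: weight 12, value 46
- B+E: weight 7+9=16, value 3+41=44
Best: $62.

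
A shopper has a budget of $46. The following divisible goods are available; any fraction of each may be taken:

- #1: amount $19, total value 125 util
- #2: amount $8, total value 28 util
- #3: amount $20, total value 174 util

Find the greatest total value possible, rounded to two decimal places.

Take in order of value per unit:
- #3 (174/20 per unit): all 20 → value 174, running total 174.00
- #1 (125/19 per unit): all 19 → value 125, running total 299.00
- #2 (28/8 per unit): 7 of 8 → value 7×28/8 = 24.5000, running total 323.50
Total 323.50.

323.50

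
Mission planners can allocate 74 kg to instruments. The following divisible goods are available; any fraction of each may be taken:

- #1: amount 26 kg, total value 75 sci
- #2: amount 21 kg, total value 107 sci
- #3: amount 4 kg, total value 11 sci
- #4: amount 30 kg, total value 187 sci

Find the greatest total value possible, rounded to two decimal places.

360.35

Take in order of value per unit:
- #4 (187/30 per unit): all 30 → value 187, running total 187.00
- #2 (107/21 per unit): all 21 → value 107, running total 294.00
- #1 (75/26 per unit): 23 of 26 → value 23×75/26 = 66.3462, running total 360.35
Total 360.35.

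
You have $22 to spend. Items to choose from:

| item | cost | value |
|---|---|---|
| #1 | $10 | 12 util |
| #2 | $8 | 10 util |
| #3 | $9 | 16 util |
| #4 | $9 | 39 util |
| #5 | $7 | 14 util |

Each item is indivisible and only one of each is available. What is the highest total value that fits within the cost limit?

55 util

Check high-value combinations within $22:
- #3+#4: cost 9+9=18, value 16+39=55
- #4+#5: cost 9+7=16, value 39+14=53
- #1+#4: cost 10+9=19, value 12+39=51
Best: 55 util.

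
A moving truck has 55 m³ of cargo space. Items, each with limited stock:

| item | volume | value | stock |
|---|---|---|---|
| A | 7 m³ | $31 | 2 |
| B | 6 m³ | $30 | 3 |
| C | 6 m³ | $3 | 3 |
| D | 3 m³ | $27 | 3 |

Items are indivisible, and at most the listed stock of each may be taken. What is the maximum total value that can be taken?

$239

Top feasible selections:
- 2×A + 3×B + 2×C + 3×D: volume 53, value 239
- 2×A + 3×B + 1×C + 3×D: volume 47, value 236
- 2×A + 3×B + 3×D: volume 41, value 233
- 2×A + 3×B + 2×C + 2×D: volume 50, value 212
Best: $239.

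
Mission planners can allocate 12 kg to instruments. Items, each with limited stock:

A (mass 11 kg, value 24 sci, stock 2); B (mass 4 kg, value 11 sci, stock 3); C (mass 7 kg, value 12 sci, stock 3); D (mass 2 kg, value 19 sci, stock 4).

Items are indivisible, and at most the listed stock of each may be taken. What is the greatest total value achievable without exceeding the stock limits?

87 sci

Best selections within mass 12 and stock limits:
- 1×B + 4×D: mass 12, value 87
- 4×D: mass 8, value 76
Best: 87 sci.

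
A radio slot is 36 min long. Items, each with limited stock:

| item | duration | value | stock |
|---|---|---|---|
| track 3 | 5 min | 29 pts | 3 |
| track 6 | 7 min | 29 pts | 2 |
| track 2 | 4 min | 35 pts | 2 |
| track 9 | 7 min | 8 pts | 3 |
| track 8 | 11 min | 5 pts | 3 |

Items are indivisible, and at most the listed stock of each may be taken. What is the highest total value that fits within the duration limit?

186 pts

Best selections within duration 36 and stock limits:
- 3×track 3 + 1×track 6 + 2×track 2: duration 30, value 186
- 2×track 3 + 2×track 6 + 2×track 2: duration 32, value 186
- 3×track 3 + 2×track 6 + 1×track 2: duration 33, value 180
Best: 186 pts.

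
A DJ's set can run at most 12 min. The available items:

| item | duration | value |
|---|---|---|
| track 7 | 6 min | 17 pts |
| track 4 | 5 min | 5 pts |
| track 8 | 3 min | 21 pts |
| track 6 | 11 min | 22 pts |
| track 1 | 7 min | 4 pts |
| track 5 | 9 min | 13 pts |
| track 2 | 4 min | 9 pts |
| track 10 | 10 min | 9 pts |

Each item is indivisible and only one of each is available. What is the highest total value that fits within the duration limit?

38 pts

This is a 0/1 knapsack; check combinations near the capacity.
- track 7+track 8: duration 6+3=9, value 17+21=38
- track 4+track 8+track 2: duration 5+3+4=12, value 5+21+9=35
- track 8+track 5: duration 3+9=12, value 21+13=34
- track 8+track 2: duration 3+4=7, value 21+9=30
Best: 38 pts.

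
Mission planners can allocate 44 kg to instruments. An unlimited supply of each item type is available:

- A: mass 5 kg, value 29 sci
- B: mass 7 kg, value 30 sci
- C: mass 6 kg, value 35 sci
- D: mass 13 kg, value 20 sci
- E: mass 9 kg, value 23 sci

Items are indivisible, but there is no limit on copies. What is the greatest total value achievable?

Best value-per-unit is C at 35/6; filling with it alone gives 7×35 = 245.
Optimal mix: 4×A + 4×C → mass 44, value 256.

256 sci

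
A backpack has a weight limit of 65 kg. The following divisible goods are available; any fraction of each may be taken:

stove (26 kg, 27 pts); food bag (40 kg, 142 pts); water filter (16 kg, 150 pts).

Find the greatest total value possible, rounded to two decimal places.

Take in order of value per unit:
- water filter (150/16 per unit): all 16 → value 150, running total 150.00
- food bag (142/40 per unit): all 40 → value 142, running total 292.00
- stove (27/26 per unit): 9 of 26 → value 9×27/26 = 9.3462, running total 301.35
Total 301.35.

301.35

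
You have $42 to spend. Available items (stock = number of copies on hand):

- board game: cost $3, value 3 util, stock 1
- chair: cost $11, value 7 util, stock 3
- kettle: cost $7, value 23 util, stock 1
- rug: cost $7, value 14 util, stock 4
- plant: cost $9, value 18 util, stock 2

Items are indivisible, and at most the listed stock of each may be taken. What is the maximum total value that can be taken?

Best selections within cost 42 and stock limits:
- 1×board game + 1×kettle + 2×rug + 2×plant: cost 42, value 90
- 1×kettle + 2×rug + 2×plant: cost 39, value 87
- 1×board game + 1×kettle + 3×rug + 1×plant: cost 40, value 86
- 1×kettle + 3×rug + 1×plant: cost 37, value 83
Best: 90 util.

90 util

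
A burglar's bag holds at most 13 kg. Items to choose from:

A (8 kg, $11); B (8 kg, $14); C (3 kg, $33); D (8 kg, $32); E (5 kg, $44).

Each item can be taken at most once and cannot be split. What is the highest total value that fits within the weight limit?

$77

This is a 0/1 knapsack; check combinations near the capacity.
- C+E: weight 3+5=8, value 33+44=77
- D+E: weight 8+5=13, value 32+44=76
- C+D: weight 3+8=11, value 33+32=65
Best: $77.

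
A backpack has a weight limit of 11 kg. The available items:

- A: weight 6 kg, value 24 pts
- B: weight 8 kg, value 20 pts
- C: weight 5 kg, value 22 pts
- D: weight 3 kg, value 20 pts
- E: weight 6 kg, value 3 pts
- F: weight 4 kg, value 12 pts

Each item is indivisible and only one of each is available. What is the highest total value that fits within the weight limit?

Check high-value combinations within 11 kg:
- A+C: weight 6+5=11, value 24+22=46
- A+D: weight 6+3=9, value 24+20=44
- C+D: weight 5+3=8, value 22+20=42
Best: 46 pts.

46 pts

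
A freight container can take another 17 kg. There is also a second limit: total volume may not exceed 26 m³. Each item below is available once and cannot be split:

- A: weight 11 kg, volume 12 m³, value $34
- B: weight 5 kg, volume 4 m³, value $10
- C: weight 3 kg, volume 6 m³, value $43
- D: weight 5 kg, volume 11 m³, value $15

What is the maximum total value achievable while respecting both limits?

Feasible sets respecting both limits:
- A+C: weight 14, volume 18, value 77
- B+C+D: weight 13, volume 21, value 68
- C+D: weight 8, volume 17, value 58
- B+C: weight 8, volume 10, value 53
Best: $77.

$77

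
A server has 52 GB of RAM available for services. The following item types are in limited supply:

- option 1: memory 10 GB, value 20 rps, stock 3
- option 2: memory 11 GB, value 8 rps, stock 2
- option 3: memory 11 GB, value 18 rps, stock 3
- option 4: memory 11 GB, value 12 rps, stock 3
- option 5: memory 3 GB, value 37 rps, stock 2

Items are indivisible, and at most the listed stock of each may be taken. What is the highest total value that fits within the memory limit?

152 rps

Top feasible selections:
- 3×option 1 + 1×option 3 + 2×option 5: memory 47, value 152
- 2×option 1 + 2×option 3 + 2×option 5: memory 48, value 150
Best: 152 rps.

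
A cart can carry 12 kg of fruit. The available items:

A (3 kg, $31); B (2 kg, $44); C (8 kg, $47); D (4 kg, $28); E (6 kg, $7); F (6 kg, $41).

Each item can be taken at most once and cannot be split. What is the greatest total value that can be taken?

Check high-value combinations within 12 kg:
- A+B+F: weight 3+2+6=11, value 31+44+41=116
- B+D+F: weight 2+4+6=12, value 44+28+41=113
- A+B+D: weight 3+2+4=9, value 31+44+28=103
Best: $116.

$116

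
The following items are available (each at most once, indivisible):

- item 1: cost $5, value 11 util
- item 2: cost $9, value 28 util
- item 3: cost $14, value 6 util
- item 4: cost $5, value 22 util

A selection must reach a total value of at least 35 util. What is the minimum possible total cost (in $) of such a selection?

Subsets with value ≥ 35, sorted by total cost:
- item 2+item 4: cost 14, value 50
- item 1+item 2: cost 14, value 39
Minimum cost: 14 $.

14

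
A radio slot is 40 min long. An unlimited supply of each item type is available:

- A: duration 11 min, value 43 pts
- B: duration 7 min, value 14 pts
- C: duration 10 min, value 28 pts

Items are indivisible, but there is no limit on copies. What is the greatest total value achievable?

143 pts

Best value-per-unit is A at 43/11; filling with it alone gives 3×43 = 129.
Optimal mix: 3×A + 1×B → duration 40, value 143.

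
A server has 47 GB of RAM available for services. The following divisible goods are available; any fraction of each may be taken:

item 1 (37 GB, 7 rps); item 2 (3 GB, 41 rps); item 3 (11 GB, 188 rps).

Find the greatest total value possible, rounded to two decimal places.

235.24

Take in order of value per unit:
- item 3 (188/11 per unit): all 11 → value 188, running total 188.00
- item 2 (41/3 per unit): all 3 → value 41, running total 229.00
- item 1 (7/37 per unit): 33 of 37 → value 33×7/37 = 6.2432, running total 235.24
Total 235.24.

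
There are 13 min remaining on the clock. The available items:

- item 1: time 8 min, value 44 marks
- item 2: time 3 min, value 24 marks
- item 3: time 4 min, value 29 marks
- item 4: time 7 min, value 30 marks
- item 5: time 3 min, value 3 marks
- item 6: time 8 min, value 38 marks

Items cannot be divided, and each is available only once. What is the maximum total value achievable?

This is a 0/1 knapsack; check combinations near the capacity.
- item 1+item 3: time 8+4=12, value 44+29=73
- item 1+item 2: time 8+3=11, value 44+24=68
- item 3+item 6: time 4+8=12, value 29+38=67
- item 2+item 6: time 3+8=11, value 24+38=62
- item 3+item 4: time 4+7=11, value 29+30=59
Best: 73 marks.

73 marks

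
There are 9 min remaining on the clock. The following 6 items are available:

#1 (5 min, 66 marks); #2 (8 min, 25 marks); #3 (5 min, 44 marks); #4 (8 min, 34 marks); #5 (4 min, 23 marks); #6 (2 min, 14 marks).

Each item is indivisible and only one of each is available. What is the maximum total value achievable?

Check high-value combinations within 9 min:
- #1+#5: time 5+4=9, value 66+23=89
- #1+#6: time 5+2=7, value 66+14=80
- #3+#5: time 5+4=9, value 44+23=67
- #1: time 5, value 66
Best: 89 marks.

89 marks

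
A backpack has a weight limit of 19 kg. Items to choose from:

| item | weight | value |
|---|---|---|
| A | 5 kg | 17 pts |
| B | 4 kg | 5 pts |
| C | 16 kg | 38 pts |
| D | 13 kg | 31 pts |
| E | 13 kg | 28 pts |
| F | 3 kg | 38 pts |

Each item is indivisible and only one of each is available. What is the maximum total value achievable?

This is a 0/1 knapsack; check combinations near the capacity.
- C+F: weight 16+3=19, value 38+38=76
- D+F: weight 13+3=16, value 31+38=69
- E+F: weight 13+3=16, value 28+38=66
- A+B+F: weight 5+4+3=12, value 17+5+38=60
Best: 76 pts.

76 pts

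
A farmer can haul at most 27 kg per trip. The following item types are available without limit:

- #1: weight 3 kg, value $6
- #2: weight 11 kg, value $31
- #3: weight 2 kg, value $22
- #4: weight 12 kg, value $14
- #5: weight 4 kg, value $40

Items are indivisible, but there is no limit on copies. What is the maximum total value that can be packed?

$286

Best value-per-unit is #3 at 22/2, and filling with it alone uses weight 13×2=26. No mix of the others beats 13×22 = 286.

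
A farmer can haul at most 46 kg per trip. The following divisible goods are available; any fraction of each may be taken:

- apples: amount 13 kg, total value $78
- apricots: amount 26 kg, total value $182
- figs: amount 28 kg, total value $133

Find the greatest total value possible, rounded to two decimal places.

Take in order of value per unit:
- apricots (182/26 per unit): all 26 → value 182, running total 182.00
- apples (78/13 per unit): all 13 → value 78, running total 260.00
- figs (133/28 per unit): 7 of 28 → value 7×133/28 = 33.2500, running total 293.25
Total 293.25.

293.25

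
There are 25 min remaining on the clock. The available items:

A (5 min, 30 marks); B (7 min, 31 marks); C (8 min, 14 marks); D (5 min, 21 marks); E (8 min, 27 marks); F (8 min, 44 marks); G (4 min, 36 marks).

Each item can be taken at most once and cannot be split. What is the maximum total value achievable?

141 marks

Check high-value combinations within 25 min:
- A+B+F+G: time 5+7+8+4=24, value 30+31+44+36=141
- A+E+F+G: time 5+8+8+4=25, value 30+27+44+36=137
- B+D+F+G: time 7+5+8+4=24, value 31+21+44+36=132
- A+D+F+G: time 5+5+8+4=22, value 30+21+44+36=131
Best: 141 marks.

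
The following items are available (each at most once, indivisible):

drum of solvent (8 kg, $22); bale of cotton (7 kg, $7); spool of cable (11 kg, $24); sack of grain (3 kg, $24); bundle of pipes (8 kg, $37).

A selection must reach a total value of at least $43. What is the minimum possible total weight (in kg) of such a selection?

Subsets with value ≥ 43, sorted by total weight:
- sack of grain+bundle of pipes: weight 11, value 61
- drum of solvent+sack of grain: weight 11, value 46
- spool of cable+sack of grain: weight 14, value 48
Minimum weight: 11 kg.

11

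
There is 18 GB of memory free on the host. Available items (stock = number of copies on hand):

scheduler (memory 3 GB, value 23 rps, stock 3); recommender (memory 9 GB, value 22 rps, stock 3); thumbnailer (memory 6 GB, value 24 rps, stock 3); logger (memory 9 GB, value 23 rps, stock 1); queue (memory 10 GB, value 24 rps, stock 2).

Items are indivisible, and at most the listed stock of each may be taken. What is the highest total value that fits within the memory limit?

94 rps

Top feasible selections:
- 2×scheduler + 2×thumbnailer: memory 18, value 94
- 3×scheduler + 1×thumbnailer: memory 15, value 93
- 3×scheduler + 1×logger: memory 18, value 92
- 3×scheduler + 1×recommender: memory 18, value 91
Best: 94 rps.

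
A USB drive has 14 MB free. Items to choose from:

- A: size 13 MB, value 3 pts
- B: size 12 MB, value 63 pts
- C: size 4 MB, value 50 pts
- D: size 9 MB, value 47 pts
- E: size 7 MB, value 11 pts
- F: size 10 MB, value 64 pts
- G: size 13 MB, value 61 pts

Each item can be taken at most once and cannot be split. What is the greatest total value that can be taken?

114 pts

Check high-value combinations within 14 MB:
- C+F: size 4+10=14, value 50+64=114
- C+D: size 4+9=13, value 50+47=97
- F: size 10, value 64
- B: size 12, value 63
Best: 114 pts.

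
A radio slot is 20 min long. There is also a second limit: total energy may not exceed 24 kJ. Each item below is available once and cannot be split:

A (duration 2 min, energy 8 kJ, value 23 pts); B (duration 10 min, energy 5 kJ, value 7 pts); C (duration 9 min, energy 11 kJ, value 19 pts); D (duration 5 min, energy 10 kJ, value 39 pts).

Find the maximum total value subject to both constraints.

69 pts

Feasible sets respecting both limits:
- A+B+D: duration 17, energy 23, value 69
- A+D: duration 7, energy 18, value 62
- C+D: duration 14, energy 21, value 58
- B+D: duration 15, energy 15, value 46
Best: 69 pts.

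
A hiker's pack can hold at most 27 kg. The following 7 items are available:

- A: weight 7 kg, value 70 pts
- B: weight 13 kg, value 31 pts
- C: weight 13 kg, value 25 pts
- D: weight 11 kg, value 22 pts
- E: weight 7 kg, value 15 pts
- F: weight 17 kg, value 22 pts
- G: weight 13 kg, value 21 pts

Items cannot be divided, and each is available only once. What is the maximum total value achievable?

116 pts

Check high-value combinations within 27 kg:
- A+B+E: weight 7+13+7=27, value 70+31+15=116
- A+C+E: weight 7+13+7=27, value 70+25+15=110
- A+D+E: weight 7+11+7=25, value 70+22+15=107
- A+E+G: weight 7+7+13=27, value 70+15+21=106
Best: 116 pts.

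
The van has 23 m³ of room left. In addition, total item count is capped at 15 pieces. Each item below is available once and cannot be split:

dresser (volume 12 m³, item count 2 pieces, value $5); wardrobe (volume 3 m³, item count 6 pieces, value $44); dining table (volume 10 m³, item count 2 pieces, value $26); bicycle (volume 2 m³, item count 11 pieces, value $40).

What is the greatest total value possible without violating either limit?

Feasible sets respecting both limits:
- wardrobe+dining table: volume 13, item count 8, value 70
- dining table+bicycle: volume 12, item count 13, value 66
- dresser+wardrobe: volume 15, item count 8, value 49
- dresser+bicycle: volume 14, item count 13, value 45
Best: $70.

$70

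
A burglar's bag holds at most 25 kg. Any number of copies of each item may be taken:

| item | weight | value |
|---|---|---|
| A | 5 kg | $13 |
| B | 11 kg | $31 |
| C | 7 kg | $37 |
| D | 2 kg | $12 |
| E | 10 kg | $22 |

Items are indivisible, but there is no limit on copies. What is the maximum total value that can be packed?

$145

Best value-per-unit is D at 12/2; filling with it alone gives 12×12 = 144.
Optimal mix: 1×C + 9×D → weight 25, value 145.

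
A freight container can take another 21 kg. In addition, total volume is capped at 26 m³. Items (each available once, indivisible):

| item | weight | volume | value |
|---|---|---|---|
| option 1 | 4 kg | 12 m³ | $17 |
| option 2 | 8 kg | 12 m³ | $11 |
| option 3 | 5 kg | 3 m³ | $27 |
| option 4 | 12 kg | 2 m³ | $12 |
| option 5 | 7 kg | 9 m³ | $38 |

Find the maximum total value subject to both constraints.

Feasible sets respecting both limits:
- option 1+option 3+option 5: weight 16, volume 24, value 82
- option 2+option 3+option 5: weight 20, volume 24, value 76
- option 3+option 5: weight 12, volume 12, value 65
- option 1+option 3+option 4: weight 21, volume 17, value 56
Best: $82.

$82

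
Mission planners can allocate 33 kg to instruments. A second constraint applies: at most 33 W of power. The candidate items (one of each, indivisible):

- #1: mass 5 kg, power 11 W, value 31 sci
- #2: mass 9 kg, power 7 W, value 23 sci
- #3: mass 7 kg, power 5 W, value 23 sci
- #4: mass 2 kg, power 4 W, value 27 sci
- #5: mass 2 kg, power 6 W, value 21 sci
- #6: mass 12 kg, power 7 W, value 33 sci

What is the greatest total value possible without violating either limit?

135 sci

Feasible sets respecting both limits:
- #1+#3+#4+#5+#6: mass 28, power 33, value 135
- #2+#3+#4+#5+#6: mass 32, power 29, value 127
- #1+#2+#3+#4+#5: mass 25, power 33, value 125
- #1+#2+#4+#6: mass 28, power 29, value 114
Best: 135 sci.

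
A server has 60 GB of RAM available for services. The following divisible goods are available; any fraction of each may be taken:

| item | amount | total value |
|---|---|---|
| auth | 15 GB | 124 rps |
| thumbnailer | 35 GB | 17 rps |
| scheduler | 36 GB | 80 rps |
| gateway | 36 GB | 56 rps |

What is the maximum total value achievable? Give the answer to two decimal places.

218.00

Take in order of value per unit:
- auth (124/15 per unit): all 15 → value 124, running total 124.00
- scheduler (80/36 per unit): all 36 → value 80, running total 204.00
- gateway (56/36 per unit): 9 of 36 → value 9×56/36 = 14.0000, running total 218.00
Total 218.00.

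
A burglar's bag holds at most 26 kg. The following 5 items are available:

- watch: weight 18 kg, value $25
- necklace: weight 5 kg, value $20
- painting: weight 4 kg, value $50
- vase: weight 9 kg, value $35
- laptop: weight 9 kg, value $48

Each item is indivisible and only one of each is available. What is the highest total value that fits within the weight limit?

Check high-value combinations within 26 kg:
- painting+vase+laptop: weight 4+9+9=22, value 50+35+48=133
- necklace+painting+laptop: weight 5+4+9=18, value 20+50+48=118
- necklace+painting+vase: weight 5+4+9=18, value 20+50+35=105
- necklace+vase+laptop: weight 5+9+9=23, value 20+35+48=103
Best: $133.

$133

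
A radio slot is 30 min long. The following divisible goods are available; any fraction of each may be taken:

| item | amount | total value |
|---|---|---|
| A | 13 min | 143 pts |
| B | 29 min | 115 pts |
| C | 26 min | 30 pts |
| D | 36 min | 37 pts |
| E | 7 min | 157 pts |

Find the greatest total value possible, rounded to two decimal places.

Take in order of value per unit:
- E (157/7 per unit): all 7 → value 157, running total 157.00
- A (143/13 per unit): all 13 → value 143, running total 300.00
- B (115/29 per unit): 10 of 29 → value 10×115/29 = 39.6552, running total 339.66
Total 339.66.

339.66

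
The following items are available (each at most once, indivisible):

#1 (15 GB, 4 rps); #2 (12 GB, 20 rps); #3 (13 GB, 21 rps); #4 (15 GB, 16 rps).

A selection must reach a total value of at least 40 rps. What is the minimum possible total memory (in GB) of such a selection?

Subsets with value ≥ 40, sorted by total memory:
- #2+#3: memory 25, value 41
- #2+#3+#4: memory 40, value 57
Minimum memory: 25 GB.

25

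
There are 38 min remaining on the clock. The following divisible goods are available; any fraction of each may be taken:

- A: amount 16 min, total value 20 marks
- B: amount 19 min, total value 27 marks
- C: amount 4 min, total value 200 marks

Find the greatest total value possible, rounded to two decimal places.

245.75

Take in order of value per unit:
- C (200/4 per unit): all 4 → value 200, running total 200.00
- B (27/19 per unit): all 19 → value 27, running total 227.00
- A (20/16 per unit): 15 of 16 → value 15×20/16 = 18.7500, running total 245.75
Total 245.75.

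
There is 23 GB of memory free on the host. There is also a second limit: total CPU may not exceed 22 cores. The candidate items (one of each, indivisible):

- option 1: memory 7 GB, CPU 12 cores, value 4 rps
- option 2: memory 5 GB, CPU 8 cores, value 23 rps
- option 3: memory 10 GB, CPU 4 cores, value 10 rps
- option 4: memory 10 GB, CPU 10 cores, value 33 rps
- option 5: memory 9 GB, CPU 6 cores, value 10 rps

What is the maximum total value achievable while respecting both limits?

56 rps

Feasible sets respecting both limits:
- option 2+option 4: memory 15, CPU 18, value 56
- option 3+option 4: memory 20, CPU 14, value 43
- option 4+option 5: memory 19, CPU 16, value 43
- option 1+option 4: memory 17, CPU 22, value 37
Best: 56 rps.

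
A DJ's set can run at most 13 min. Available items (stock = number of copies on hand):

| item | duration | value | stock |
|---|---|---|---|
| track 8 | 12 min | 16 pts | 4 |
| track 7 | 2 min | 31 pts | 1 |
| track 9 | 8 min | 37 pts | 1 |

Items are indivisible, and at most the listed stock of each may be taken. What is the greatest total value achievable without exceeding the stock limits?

68 pts

Top feasible selections:
- 1×track 7 + 1×track 9: duration 10, value 68
- 1×track 9: duration 8, value 37
- 1×track 7: duration 2, value 31
Best: 68 pts.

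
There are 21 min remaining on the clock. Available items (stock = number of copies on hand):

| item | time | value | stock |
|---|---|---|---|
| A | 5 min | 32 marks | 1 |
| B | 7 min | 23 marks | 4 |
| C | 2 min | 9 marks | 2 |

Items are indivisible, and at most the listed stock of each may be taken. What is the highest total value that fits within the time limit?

Best selections within time 21 and stock limits:
- 1×A + 2×B + 1×C: time 21, value 87
- 1×A + 2×B: time 19, value 78
Best: 87 marks.

87 marks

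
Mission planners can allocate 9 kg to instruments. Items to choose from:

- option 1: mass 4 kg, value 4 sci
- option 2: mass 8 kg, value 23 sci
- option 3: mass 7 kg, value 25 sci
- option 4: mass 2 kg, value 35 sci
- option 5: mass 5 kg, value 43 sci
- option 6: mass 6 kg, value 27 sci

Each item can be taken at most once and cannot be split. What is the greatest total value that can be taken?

Check high-value combinations within 9 kg:
- option 4+option 5: mass 2+5=7, value 35+43=78
- option 4+option 6: mass 2+6=8, value 35+27=62
- option 3+option 4: mass 7+2=9, value 25+35=60
- option 1+option 5: mass 4+5=9, value 4+43=47
Best: 78 sci.

78 sci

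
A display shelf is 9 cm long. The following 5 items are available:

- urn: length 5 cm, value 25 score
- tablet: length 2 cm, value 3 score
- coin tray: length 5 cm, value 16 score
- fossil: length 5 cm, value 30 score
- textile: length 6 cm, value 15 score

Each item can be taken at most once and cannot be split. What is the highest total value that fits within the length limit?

Check high-value combinations within 9 cm:
- tablet+fossil: length 2+5=7, value 3+30=33
- fossil: length 5, value 30
- urn+tablet: length 5+2=7, value 25+3=28
- urn: length 5, value 25
- tablet+coin tray: length 2+5=7, value 3+16=19
Best: 33 score.

33 score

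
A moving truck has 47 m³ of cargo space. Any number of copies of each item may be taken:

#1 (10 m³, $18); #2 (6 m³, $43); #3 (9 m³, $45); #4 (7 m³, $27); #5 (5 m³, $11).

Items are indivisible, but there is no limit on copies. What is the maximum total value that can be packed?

Best value-per-unit is #2 at 43/6; filling with it alone gives 7×43 = 301.
Optimal mix: 7×#2 + 1×#5 → volume 47, value 312.

$312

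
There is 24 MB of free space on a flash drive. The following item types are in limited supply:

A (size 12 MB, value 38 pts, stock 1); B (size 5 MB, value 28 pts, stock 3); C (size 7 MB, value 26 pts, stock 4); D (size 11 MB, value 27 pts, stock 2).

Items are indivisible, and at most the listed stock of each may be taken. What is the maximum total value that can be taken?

Best selections within size 24 and stock limits:
- 3×B + 1×C: size 22, value 110
- 2×B + 2×C: size 24, value 108
- 1×A + 2×B: size 22, value 94
Best: 110 pts.

110 pts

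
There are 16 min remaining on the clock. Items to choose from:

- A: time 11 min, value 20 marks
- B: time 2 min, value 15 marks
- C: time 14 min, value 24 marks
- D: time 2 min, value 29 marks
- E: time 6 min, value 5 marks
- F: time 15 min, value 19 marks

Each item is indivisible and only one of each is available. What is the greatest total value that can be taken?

Check high-value combinations within 16 min:
- A+B+D: time 11+2+2=15, value 20+15+29=64
- C+D: time 14+2=16, value 24+29=53
- B+D+E: time 2+2+6=10, value 15+29+5=49
- A+D: time 11+2=13, value 20+29=49
- B+D: time 2+2=4, value 15+29=44
Best: 64 marks.

64 marks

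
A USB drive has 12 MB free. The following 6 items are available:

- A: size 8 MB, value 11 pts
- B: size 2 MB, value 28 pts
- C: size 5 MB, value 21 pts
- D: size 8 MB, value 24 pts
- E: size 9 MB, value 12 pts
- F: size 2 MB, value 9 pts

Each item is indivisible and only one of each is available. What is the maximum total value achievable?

Check high-value combinations within 12 MB:
- B+D+F: size 2+8+2=12, value 28+24+9=61
- B+C+F: size 2+5+2=9, value 28+21+9=58
- B+D: size 2+8=10, value 28+24=52
- B+C: size 2+5=7, value 28+21=49
- A+B+F: size 8+2+2=12, value 11+28+9=48
Best: 61 pts.

61 pts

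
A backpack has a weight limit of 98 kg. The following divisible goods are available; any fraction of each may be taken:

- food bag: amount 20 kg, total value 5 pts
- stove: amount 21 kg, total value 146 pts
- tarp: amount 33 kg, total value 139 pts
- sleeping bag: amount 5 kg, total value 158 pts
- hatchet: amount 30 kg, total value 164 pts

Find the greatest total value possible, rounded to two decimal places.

609.25

Take in order of value per unit:
- sleeping bag (158/5 per unit): all 5 → value 158, running total 158.00
- stove (146/21 per unit): all 21 → value 146, running total 304.00
- hatchet (164/30 per unit): all 30 → value 164, running total 468.00
- tarp (139/33 per unit): all 33 → value 139, running total 607.00
- food bag (5/20 per unit): 9 of 20 → value 9×5/20 = 2.2500, running total 609.25
Total 609.25.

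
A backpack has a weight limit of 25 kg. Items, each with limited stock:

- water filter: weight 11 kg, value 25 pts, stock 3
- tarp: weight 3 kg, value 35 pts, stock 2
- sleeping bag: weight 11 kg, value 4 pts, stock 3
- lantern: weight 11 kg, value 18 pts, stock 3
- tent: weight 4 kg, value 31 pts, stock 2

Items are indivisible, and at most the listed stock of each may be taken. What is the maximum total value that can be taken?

Top feasible selections:
- 1×water filter + 2×tarp + 2×tent: weight 25, value 157
- 2×tarp + 1×lantern + 2×tent: weight 25, value 150
Best: 157 pts.

157 pts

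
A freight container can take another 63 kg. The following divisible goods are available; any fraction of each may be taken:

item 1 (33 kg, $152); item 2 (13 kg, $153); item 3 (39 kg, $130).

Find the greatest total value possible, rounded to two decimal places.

361.67

Take in order of value per unit:
- item 2 (153/13 per unit): all 13 → value 153, running total 153.00
- item 1 (152/33 per unit): all 33 → value 152, running total 305.00
- item 3 (130/39 per unit): 17 of 39 → value 17×130/39 = 56.6667, running total 361.67
Total 361.67.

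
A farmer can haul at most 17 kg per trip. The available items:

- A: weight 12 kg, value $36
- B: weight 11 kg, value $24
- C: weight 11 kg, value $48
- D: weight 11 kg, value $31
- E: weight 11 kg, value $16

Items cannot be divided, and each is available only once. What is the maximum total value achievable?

$48

Check high-value combinations within 17 kg:
- C: weight 11, value 48
- A: weight 12, value 36
- D: weight 11, value 31
- B: weight 11, value 24
- E: weight 11, value 16
Best: $48.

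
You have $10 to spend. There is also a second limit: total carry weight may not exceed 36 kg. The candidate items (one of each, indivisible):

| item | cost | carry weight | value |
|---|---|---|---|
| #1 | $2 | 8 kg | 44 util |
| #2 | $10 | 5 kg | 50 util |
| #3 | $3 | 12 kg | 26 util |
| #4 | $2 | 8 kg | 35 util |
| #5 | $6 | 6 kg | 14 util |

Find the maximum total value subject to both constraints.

105 util

Feasible sets respecting both limits:
- #1+#3+#4: cost 7, carry weight 28, value 105
- #1+#4+#5: cost 10, carry weight 22, value 93
- #1+#4: cost 4, carry weight 16, value 79
Best: 105 util.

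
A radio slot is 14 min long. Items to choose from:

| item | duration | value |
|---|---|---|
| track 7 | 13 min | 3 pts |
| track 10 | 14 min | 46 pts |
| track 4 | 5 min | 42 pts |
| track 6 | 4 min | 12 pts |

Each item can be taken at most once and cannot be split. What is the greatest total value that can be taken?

Check high-value combinations within 14 min:
- track 4+track 6: duration 5+4=9, value 42+12=54
- track 10: duration 14, value 46
- track 4: duration 5, value 42
- track 6: duration 4, value 12
- track 7: duration 13, value 3
Best: 54 pts.

54 pts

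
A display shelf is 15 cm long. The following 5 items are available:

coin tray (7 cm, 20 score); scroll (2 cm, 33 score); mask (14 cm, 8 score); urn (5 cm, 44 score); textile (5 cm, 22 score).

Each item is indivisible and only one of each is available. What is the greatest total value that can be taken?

Check high-value combinations within 15 cm:
- scroll+urn+textile: length 2+5+5=12, value 33+44+22=99
- coin tray+scroll+urn: length 7+2+5=14, value 20+33+44=97
- scroll+urn: length 2+5=7, value 33+44=77
Best: 99 score.

99 score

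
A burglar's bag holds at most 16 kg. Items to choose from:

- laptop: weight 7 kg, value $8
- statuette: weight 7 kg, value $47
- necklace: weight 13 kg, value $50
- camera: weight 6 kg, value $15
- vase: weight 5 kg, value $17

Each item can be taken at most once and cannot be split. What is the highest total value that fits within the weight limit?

$64

This is a 0/1 knapsack; check combinations near the capacity.
- statuette+vase: weight 7+5=12, value 47+17=64
- statuette+camera: weight 7+6=13, value 47+15=62
- laptop+statuette: weight 7+7=14, value 8+47=55
Best: $64.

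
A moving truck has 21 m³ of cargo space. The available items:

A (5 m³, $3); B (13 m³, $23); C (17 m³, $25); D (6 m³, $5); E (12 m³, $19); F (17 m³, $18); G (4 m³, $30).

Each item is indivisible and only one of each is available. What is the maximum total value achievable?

$55

Check high-value combinations within 21 m³:
- C+G: volume 17+4=21, value 25+30=55
- B+G: volume 13+4=17, value 23+30=53
- A+E+G: volume 5+12+4=21, value 3+19+30=52
Best: $55.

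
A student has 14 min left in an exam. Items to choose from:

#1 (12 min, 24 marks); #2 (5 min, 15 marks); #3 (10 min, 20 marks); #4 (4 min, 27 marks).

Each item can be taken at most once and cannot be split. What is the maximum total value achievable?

Check high-value combinations within 14 min:
- #3+#4: time 10+4=14, value 20+27=47
- #2+#4: time 5+4=9, value 15+27=42
- #4: time 4, value 27
- #1: time 12, value 24
- #3: time 10, value 20
Best: 47 marks.

47 marks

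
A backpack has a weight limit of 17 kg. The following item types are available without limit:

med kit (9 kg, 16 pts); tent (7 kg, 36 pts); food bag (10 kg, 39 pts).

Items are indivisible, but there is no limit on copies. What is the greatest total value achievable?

75 pts

Best value-per-unit is tent at 36/7; filling with it alone gives 2×36 = 72.
Optimal mix: 1×tent + 1×food bag → weight 17, value 75.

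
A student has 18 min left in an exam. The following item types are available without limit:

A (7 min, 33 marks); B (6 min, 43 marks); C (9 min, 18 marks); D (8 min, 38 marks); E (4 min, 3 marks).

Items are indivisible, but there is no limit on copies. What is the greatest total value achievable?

129 marks

Best value-per-unit is B at 43/6, and filling with it alone uses time 3×6=18. No mix of the others beats 3×43 = 129.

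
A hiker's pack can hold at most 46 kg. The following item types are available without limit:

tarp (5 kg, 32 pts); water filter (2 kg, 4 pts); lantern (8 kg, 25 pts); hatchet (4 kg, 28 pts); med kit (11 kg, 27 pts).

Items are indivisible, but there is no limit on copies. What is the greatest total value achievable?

Best value-per-unit is hatchet at 28/4; filling with it alone gives 11×28 = 308.
Optimal mix: 2×tarp + 9×hatchet → weight 46, value 316.

316 pts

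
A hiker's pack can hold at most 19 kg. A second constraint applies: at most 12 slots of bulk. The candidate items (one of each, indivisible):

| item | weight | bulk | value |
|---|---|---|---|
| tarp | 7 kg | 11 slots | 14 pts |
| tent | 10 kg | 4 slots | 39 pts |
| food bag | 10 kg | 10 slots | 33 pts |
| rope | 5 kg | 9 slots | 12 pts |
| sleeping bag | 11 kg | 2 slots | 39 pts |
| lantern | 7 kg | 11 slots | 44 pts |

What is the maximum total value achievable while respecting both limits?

51 pts

Feasible sets respecting both limits:
- rope+sleeping bag: weight 16, bulk 11, value 51
- lantern: weight 7, bulk 11, value 44
- tent: weight 10, bulk 4, value 39
Best: 51 pts.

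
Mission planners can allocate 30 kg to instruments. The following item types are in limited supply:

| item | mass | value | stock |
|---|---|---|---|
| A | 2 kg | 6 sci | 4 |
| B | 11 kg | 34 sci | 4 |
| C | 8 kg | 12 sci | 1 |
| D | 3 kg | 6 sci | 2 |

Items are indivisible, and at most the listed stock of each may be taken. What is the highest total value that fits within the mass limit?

Top feasible selections:
- 4×A + 2×B: mass 30, value 92
- 3×A + 2×B: mass 28, value 86
- 2×A + 2×B + 1×D: mass 29, value 86
Best: 92 sci.

92 sci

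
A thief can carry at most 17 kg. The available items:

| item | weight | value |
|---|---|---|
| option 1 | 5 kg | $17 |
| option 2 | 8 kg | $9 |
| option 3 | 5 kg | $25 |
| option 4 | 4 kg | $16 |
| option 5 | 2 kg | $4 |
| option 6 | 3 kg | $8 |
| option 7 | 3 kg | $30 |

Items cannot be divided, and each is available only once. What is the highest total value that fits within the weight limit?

$88

Check high-value combinations within 17 kg:
- option 1+option 3+option 4+option 7: weight 5+5+4+3=17, value 17+25+16+30=88
- option 3+option 4+option 5+option 6+option 7: weight 5+4+2+3+3=17, value 25+16+4+8+30=83
- option 1+option 3+option 6+option 7: weight 5+5+3+3=16, value 17+25+8+30=80
- option 3+option 4+option 6+option 7: weight 5+4+3+3=15, value 25+16+8+30=79
- option 1+option 3+option 5+option 7: weight 5+5+2+3=15, value 17+25+4+30=76
Best: $88.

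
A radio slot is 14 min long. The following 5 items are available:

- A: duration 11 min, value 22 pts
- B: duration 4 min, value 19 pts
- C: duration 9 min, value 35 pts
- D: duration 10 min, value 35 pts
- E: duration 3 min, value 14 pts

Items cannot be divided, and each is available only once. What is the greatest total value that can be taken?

54 pts

Check high-value combinations within 14 min:
- B+C: duration 4+9=13, value 19+35=54
- B+D: duration 4+10=14, value 19+35=54
- C+E: duration 9+3=12, value 35+14=49
- D+E: duration 10+3=13, value 35+14=49
- A+E: duration 11+3=14, value 22+14=36
Best: 54 pts.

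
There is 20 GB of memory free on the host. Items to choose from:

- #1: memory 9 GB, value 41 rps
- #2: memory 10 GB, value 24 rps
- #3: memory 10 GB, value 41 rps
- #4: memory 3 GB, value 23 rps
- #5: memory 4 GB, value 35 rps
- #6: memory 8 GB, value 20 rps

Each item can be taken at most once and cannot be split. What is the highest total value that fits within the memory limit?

Check high-value combinations within 20 GB:
- #1+#4+#5: memory 9+3+4=16, value 41+23+35=99
- #3+#4+#5: memory 10+3+4=17, value 41+23+35=99
- #1+#4+#6: memory 9+3+8=20, value 41+23+20=84
Best: 99 rps.

99 rps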